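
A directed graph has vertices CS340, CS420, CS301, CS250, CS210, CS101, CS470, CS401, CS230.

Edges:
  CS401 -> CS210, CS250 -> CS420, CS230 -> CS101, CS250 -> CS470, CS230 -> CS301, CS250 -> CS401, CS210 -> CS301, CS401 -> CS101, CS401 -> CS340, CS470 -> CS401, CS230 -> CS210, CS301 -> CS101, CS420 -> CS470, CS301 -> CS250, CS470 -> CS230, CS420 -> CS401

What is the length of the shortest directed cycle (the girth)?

For each vertex v, BFS finds the shortest path from v back to v.
The shortest such closed walk is CS250 → CS401 → CS210 → CS301 → CS250, length 4.

4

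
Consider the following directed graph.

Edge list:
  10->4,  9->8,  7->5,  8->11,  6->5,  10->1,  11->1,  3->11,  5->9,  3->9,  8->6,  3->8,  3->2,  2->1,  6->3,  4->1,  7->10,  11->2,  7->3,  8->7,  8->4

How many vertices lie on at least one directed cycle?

A vertex is on a directed cycle iff it belongs to a strongly connected component of size ≥ 2 (or has a self-loop).
The vertices on cycles are {3, 5, 6, 7, 8, 9} — 6 in total.

6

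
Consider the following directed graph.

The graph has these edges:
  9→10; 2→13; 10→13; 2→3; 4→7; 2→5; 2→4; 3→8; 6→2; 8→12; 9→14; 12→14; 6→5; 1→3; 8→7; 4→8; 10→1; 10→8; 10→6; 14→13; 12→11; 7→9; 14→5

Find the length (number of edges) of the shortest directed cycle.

For each vertex v, BFS finds the shortest path from v back to v.
The shortest such closed walk is 10 → 8 → 7 → 9 → 10, length 4.

4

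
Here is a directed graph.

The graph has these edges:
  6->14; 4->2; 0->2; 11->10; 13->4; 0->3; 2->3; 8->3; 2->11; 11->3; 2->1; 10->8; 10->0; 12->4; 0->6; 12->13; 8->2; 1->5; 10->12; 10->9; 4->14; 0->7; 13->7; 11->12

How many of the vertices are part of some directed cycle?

A vertex is on a directed cycle iff it belongs to a strongly connected component of size ≥ 2 (or has a self-loop).
The vertices on cycles are {0, 2, 4, 8, 10, 11, 12, 13} — 8 in total.

8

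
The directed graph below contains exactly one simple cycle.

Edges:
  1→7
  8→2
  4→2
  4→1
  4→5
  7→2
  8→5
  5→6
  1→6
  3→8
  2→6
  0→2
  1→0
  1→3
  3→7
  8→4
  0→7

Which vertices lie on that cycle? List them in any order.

1, 3, 4, 8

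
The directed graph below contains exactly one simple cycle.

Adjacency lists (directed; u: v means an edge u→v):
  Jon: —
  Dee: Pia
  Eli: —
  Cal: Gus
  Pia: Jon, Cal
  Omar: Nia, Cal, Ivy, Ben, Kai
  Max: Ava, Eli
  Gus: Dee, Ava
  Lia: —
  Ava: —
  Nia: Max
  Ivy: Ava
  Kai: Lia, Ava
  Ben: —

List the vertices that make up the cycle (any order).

DFS with gray/black marking from Cal:
Cal gray
  Gus gray
    Dee gray
      Pia gray
        Jon gray
        Jon black
        Pia→Cal: Cal is gray → back edge
Back edge closes the cycle Cal → Gus → Dee → Pia → Cal; its vertices are {Cal, Dee, Gus, Pia}.

Cal, Dee, Gus, Pia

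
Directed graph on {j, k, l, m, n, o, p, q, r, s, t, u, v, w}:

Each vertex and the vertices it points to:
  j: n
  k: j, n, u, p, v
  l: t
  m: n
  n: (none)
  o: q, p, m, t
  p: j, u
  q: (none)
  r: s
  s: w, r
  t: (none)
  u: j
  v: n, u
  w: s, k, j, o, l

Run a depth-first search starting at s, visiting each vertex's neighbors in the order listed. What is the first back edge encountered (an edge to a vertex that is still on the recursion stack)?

DFS from s (visiting each vertex's neighbors in the order listed); mark gray on enter, black on exit:
s gray
  w gray
    w→s: s is gray → back edge
First back edge: w → s.

w→s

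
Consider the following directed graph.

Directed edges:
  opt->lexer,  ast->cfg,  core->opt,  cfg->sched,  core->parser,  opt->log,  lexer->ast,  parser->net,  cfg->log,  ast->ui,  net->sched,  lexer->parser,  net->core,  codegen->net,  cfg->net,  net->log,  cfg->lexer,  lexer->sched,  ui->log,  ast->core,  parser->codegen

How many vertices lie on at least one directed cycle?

A vertex is on a directed cycle iff it belongs to a strongly connected component of size ≥ 2 (or has a self-loop).
The vertices on cycles are {ast, cfg, net, opt, core, lexer, parser, codegen} — 8 in total.

8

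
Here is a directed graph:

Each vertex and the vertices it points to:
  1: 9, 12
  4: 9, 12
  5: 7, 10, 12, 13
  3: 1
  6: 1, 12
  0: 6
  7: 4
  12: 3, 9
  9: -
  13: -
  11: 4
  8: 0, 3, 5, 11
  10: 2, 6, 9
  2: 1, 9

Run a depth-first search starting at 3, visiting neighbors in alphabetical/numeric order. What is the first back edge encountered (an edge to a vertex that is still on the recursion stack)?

DFS from 3 (visiting neighbors in alphabetical/numeric order); mark gray on enter, black on exit:
3 gray
  1 gray
    9 gray
    9 black
    12 gray
      12→3: 3 is gray → back edge
First back edge: 12 → 3.

12->3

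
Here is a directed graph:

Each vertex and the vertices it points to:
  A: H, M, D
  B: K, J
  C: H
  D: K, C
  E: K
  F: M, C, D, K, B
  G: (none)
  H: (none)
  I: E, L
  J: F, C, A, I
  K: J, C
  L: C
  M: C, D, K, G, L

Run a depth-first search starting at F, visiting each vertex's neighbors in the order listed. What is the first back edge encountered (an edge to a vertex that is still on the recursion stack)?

DFS from F (visiting each vertex's neighbors in the order listed); mark gray on enter, black on exit:
F gray
  M gray
    C gray
      H gray
      H black
    C black
    D gray
      K gray
        J gray
          J→F: F is gray → back edge
First back edge: J → F.

J→F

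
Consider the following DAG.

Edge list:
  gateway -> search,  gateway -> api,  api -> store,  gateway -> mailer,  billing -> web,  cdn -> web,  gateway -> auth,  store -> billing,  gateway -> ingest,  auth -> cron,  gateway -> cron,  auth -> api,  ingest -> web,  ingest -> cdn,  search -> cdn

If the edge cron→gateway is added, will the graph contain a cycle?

Yes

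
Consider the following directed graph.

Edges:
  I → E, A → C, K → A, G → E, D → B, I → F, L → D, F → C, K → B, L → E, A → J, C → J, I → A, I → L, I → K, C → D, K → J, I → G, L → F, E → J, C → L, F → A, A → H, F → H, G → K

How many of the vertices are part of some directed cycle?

A vertex is on a directed cycle iff it belongs to a strongly connected component of size ≥ 2 (or has a self-loop).
The vertices on cycles are {A, C, F, L} — 4 in total.

4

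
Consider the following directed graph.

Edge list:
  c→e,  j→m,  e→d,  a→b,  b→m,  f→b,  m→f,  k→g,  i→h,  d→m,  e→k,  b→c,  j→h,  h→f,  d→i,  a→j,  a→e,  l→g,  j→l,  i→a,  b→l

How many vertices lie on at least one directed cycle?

A vertex is on a directed cycle iff it belongs to a strongly connected component of size ≥ 2 (or has a self-loop).
The vertices on cycles are {a, b, c, d, e, f, h, i, j, m} — 10 in total.

10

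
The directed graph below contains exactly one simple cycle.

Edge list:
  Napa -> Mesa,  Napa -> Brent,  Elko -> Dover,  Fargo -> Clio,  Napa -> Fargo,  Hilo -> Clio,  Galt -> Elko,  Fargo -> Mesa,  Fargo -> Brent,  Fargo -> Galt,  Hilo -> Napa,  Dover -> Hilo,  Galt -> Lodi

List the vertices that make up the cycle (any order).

DFS with gray/black marking from Galt:
Galt gray
  Lodi gray
  Lodi black
  Elko gray
    Dover gray
      Hilo gray
        Clio gray
        Clio black
        Napa gray
          Fargo gray
            Brent gray
            Brent black
            Fargo→Galt: Galt is gray → back edge
Back edge closes the cycle Galt → Elko → Dover → Hilo → Napa → Fargo → Galt; its vertices are {Elko, Galt, Hilo, Napa, Dover, Fargo}.

Elko, Galt, Hilo, Napa, Dover, Fargo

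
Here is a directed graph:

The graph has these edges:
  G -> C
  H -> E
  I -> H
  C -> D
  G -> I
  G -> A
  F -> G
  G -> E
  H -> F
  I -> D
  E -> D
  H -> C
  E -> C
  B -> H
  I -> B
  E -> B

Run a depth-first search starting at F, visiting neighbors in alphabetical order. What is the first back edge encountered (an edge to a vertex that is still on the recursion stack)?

DFS from F (visiting neighbors in alphabetical order); mark gray on enter, black on exit:
F gray
  G gray
    A gray
    A black
    C gray
      D gray
      D black
    C black
    E gray
      B gray
        H gray
          H→C: C black — skip
          H→E: E is gray → back edge
First back edge: H → E.

H->E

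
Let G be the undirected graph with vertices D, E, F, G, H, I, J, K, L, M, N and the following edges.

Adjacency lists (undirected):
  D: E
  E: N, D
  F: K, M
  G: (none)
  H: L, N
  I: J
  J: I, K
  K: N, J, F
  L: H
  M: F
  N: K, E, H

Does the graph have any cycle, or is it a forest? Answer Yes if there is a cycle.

DFS, tracking each vertex's parent; an edge to a visited non-parent vertex closes a cycle.
Start from N:
visit N (parent –)
  visit K (parent N)
    K–N: parent, skip
    visit J (parent K)
      visit I (parent J)
        I–J: parent, skip
      J–K: parent, skip
    visit F (parent K)
      F–K: parent, skip
      visit M (parent F)
        M–F: parent, skip
  visit E (parent N)
    E–N: parent, skip
    visit D (parent E)
      D–E: parent, skip
  visit H (parent N)
    visit L (parent H)
      L–H: parent, skip
    H–N: parent, skip
visit G (parent –)
No non-parent visited neighbor found — the graph is a forest.

No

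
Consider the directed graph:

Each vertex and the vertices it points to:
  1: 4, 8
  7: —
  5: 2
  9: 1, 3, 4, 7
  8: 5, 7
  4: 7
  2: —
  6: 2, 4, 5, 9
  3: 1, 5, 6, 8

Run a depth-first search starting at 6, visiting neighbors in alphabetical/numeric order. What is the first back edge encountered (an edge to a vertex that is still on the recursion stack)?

3→6

DFS from 6 (visiting neighbors in alphabetical/numeric order); mark gray on enter, black on exit:
6 gray
  2 gray
  2 black
  4 gray
    7 gray
    7 black
  4 black
  5 gray
    5→2: 2 black — skip
  5 black
  9 gray
    1 gray
      1→4: 4 black — skip
      8 gray
        8→5: 5 black — skip
        8→7: 7 black — skip
      8 black
    1 black
    3 gray
      3→1: 1 black — skip
      3→5: 5 black — skip
      3→6: 6 is gray → back edge
First back edge: 3 → 6.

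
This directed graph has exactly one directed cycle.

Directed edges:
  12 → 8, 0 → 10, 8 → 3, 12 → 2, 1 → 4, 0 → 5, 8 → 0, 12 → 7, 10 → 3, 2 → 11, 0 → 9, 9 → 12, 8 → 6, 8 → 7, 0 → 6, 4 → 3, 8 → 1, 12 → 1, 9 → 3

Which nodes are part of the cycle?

DFS with gray/black marking from 12:
12 gray
  7 gray
  7 black
  1 gray
    4 gray
      3 gray
      3 black
    4 black
  1 black
  8 gray
    8→7: 7 black — skip
    8→3: 3 black — skip
    0 gray
      5 gray
      5 black
      6 gray
      6 black
      10 gray
        10→3: 3 black — skip
      10 black
      9 gray
        9→3: 3 black — skip
        9→12: 12 is gray → back edge
Back edge closes the cycle 12 → 8 → 0 → 9 → 12; its vertices are {0, 8, 9, 12}.

0, 8, 9, 12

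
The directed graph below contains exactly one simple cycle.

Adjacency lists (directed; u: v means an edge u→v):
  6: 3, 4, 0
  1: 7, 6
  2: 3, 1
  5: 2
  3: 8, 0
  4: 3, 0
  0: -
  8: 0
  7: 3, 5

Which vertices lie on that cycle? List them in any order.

1, 2, 5, 7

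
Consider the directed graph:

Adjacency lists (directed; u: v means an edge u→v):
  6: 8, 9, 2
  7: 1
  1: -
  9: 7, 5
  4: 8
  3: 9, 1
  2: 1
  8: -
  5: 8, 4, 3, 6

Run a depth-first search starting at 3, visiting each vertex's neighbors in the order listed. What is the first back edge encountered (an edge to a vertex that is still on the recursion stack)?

DFS from 3 (visiting each vertex's neighbors in the order listed); mark gray on enter, black on exit:
3 gray
  9 gray
    7 gray
      1 gray
      1 black
    7 black
    5 gray
      8 gray
      8 black
      4 gray
        4→8: 8 black — skip
      4 black
      5→3: 3 is gray → back edge
First back edge: 5 → 3.

5→3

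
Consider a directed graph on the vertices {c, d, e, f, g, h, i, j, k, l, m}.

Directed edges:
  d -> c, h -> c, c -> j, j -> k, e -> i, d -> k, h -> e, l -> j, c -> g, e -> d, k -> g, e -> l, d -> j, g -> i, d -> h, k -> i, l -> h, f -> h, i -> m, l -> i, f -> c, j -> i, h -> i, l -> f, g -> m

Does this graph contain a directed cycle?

DFS with white/gray/black marking, starting from e:
e gray
  d gray
    h gray
      h→e: e is gray → back edge
Back edge found, so a cycle exists: e → d → h → e.

Yes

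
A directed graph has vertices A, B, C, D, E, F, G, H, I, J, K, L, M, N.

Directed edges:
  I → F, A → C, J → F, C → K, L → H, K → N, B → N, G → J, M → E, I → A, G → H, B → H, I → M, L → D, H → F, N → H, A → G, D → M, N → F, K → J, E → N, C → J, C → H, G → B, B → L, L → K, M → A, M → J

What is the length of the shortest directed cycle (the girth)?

For each vertex v, BFS finds the shortest path from v back to v.
The shortest such closed walk is M → A → G → B → L → D → M, length 6.

6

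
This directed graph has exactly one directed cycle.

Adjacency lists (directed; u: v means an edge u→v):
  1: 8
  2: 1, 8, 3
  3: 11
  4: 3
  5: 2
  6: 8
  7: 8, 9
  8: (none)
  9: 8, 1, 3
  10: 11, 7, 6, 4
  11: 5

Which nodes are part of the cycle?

DFS with gray/black marking from 11:
11 gray
  5 gray
    2 gray
      1 gray
        8 gray
        8 black
      1 black
      2→8: 8 black — skip
      3 gray
        3→11: 11 is gray → back edge
Back edge closes the cycle 11 → 5 → 2 → 3 → 11; its vertices are {2, 3, 5, 11}.

2, 3, 5, 11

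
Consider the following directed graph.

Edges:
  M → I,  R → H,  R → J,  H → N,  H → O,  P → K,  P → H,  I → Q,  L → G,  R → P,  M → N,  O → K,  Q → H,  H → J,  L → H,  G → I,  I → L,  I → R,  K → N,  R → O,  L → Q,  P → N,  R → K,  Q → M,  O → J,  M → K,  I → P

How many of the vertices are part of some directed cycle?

A vertex is on a directed cycle iff it belongs to a strongly connected component of size ≥ 2 (or has a self-loop).
The vertices on cycles are {G, I, L, M, Q} — 5 in total.

5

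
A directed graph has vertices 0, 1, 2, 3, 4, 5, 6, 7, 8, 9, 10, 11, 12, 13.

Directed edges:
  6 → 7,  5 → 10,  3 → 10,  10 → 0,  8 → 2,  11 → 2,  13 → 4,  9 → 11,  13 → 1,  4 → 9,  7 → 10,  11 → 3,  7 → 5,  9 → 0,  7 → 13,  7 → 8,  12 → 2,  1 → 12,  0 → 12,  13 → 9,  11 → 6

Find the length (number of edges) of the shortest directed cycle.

For each vertex v, BFS finds the shortest path from v back to v.
The shortest such closed walk is 7 → 13 → 9 → 11 → 6 → 7, length 5.

5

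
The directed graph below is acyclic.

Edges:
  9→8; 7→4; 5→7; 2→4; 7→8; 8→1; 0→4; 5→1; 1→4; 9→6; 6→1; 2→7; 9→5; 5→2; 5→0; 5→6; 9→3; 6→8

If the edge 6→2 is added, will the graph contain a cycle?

No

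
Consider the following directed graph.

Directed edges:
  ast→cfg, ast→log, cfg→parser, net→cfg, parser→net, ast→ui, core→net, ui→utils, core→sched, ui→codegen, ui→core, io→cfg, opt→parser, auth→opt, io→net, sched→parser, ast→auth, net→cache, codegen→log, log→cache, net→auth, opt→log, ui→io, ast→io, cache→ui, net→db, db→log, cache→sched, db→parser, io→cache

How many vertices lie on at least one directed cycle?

A vertex is on a directed cycle iff it belongs to a strongly connected component of size ≥ 2 (or has a self-loop).
The vertices on cycles are {db, io, ui, cfg, log, net, opt, auth, core, cache, sched, parser, codegen} — 13 in total.

13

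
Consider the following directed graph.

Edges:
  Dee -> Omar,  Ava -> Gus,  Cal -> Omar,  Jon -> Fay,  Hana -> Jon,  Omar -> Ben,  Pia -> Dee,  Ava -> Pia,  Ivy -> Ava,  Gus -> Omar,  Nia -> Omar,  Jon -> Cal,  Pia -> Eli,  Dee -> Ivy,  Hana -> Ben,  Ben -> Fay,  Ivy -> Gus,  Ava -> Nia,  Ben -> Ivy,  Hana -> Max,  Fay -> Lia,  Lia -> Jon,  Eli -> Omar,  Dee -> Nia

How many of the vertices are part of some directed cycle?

A vertex is on a directed cycle iff it belongs to a strongly connected component of size ≥ 2 (or has a self-loop).
The vertices on cycles are {Ava, Ben, Cal, Dee, Eli, Fay, Gus, Ivy, Jon, Lia, Nia, Pia, Omar} — 13 in total.

13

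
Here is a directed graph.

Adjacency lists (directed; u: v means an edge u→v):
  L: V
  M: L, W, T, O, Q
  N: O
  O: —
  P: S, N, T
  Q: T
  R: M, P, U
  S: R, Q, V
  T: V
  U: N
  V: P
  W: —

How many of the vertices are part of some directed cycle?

8

A vertex is on a directed cycle iff it belongs to a strongly connected component of size ≥ 2 (or has a self-loop).
The vertices on cycles are {L, M, P, Q, R, S, T, V} — 8 in total.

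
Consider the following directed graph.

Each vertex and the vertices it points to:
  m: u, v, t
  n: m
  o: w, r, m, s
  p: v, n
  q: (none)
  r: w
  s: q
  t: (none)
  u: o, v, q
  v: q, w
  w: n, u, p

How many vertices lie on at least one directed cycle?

A vertex is on a directed cycle iff it belongs to a strongly connected component of size ≥ 2 (or has a self-loop).
The vertices on cycles are {m, n, o, p, r, u, v, w} — 8 in total.

8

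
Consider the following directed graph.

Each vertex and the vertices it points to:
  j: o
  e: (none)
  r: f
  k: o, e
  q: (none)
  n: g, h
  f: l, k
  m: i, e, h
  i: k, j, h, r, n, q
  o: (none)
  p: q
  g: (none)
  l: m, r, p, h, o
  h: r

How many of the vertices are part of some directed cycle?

A vertex is on a directed cycle iff it belongs to a strongly connected component of size ≥ 2 (or has a self-loop).
The vertices on cycles are {f, h, i, l, m, n, r} — 7 in total.

7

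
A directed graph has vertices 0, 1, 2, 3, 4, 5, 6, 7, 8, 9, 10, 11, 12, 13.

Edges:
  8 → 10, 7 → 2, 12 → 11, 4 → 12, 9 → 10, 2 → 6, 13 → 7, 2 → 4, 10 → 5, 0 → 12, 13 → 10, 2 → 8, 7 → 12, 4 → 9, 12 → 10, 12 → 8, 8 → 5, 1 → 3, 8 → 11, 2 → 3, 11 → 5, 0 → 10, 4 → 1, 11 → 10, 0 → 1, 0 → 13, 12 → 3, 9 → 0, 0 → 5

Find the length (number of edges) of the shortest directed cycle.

6

For each vertex v, BFS finds the shortest path from v back to v.
The shortest such closed walk is 7 → 2 → 4 → 9 → 0 → 13 → 7, length 6.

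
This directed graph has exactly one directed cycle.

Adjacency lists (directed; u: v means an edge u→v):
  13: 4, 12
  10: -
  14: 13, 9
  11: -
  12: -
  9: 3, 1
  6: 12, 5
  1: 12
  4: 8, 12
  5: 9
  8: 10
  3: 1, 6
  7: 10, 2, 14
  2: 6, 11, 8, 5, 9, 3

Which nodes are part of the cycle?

3, 5, 6, 9

DFS with gray/black marking from 9:
9 gray
  3 gray
    1 gray
      12 gray
      12 black
    1 black
    6 gray
      6→12: 12 black — skip
      5 gray
        5→9: 9 is gray → back edge
Back edge closes the cycle 9 → 3 → 6 → 5 → 9; its vertices are {3, 5, 6, 9}.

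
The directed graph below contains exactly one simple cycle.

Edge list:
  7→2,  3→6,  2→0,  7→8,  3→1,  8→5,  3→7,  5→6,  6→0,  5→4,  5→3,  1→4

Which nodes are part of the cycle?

3, 5, 7, 8

DFS with gray/black marking from 3:
3 gray
  1 gray
    4 gray
    4 black
  1 black
  6 gray
    0 gray
    0 black
  6 black
  7 gray
    8 gray
      5 gray
        5→6: 6 black — skip
        5→4: 4 black — skip
        5→3: 3 is gray → back edge
Back edge closes the cycle 3 → 7 → 8 → 5 → 3; its vertices are {3, 5, 7, 8}.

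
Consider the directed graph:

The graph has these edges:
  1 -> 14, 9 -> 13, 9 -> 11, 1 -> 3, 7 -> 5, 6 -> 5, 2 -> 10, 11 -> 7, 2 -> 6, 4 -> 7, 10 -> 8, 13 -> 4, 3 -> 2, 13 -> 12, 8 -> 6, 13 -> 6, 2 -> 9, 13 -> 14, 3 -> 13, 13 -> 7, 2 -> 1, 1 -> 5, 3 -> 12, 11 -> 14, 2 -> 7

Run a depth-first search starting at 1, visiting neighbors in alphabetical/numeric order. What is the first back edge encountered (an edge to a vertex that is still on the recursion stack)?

DFS from 1 (visiting neighbors in alphabetical/numeric order); mark gray on enter, black on exit:
1 gray
  3 gray
    2 gray
      2→1: 1 is gray → back edge
First back edge: 2 → 1.

2->1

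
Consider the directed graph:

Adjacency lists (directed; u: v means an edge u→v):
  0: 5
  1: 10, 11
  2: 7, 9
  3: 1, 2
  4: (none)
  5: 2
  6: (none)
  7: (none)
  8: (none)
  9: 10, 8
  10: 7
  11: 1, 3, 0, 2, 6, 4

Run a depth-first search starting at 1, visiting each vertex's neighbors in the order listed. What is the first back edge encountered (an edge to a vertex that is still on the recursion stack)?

11->1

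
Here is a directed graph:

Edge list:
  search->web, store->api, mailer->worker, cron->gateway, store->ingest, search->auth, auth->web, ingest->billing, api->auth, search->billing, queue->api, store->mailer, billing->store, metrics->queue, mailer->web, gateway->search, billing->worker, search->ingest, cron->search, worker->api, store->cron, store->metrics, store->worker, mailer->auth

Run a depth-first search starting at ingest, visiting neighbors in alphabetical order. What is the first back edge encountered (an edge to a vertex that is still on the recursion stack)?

DFS from ingest (visiting neighbors in alphabetical order); mark gray on enter, black on exit:
ingest gray
  billing gray
    store gray
      api gray
        auth gray
          web gray
          web black
        auth black
      api black
      cron gray
        gateway gray
          search gray
            search→auth: auth black — skip
            search→billing: billing is gray → back edge
First back edge: search → billing.

search->billing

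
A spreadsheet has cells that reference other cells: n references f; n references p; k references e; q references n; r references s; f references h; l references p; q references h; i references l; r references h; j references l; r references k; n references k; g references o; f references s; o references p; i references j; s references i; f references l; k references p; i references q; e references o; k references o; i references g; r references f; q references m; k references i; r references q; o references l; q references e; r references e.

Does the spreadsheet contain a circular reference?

Yes

DFS with white/gray/black marking, starting from s:
s gray
  i gray
    j gray
      l gray
        p gray
        p black
      l black
    j black
    g gray
      o gray
        o→p: p black — skip
        o→l: l black — skip
      o black
    g black
    q gray
      e gray
        e→o: o black — skip
      e black
      n gray
        f gray
          h gray
          h black
          f→l: l black — skip
          f→s: s is gray → back edge
Back edge found, so a cycle exists: s → i → q → n → f → s.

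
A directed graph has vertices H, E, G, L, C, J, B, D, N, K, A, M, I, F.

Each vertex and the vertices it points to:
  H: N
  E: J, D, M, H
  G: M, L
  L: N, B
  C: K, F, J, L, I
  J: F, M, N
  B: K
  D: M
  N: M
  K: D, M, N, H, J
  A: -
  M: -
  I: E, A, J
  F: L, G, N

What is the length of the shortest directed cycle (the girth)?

For each vertex v, BFS finds the shortest path from v back to v.
The shortest such closed walk is F → L → B → K → J → F, length 5.

5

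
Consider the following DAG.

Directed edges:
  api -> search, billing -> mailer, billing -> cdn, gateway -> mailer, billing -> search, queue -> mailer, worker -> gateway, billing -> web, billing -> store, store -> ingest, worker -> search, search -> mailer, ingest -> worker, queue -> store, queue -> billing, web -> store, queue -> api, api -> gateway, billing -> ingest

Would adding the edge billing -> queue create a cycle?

Adding billing→queue creates a cycle iff queue can already reach billing.
Path from queue: queue → billing.
So queue → … → billing → queue is a cycle.

Yes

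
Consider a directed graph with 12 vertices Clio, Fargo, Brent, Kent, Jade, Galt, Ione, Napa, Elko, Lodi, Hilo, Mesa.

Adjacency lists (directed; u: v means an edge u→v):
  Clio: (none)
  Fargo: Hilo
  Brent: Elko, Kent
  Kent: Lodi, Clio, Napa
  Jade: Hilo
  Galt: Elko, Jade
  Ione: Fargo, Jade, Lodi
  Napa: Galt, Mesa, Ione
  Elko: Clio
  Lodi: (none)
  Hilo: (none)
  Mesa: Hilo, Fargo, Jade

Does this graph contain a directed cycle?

No

DFS with white/gray/black marking, starting from Lodi:
Lodi gray
Lodi black
Clio gray
Clio black
Fargo gray
  Hilo gray
  Hilo black
Fargo black
Brent gray
  Elko gray
    Elko→Clio: Clio black — skip
  Elko black
  Kent gray
    Kent→Lodi: Lodi black — skip
    Kent→Clio: Clio black — skip
    Napa gray
      Galt gray
        Galt→Elko: Elko black — skip
        Jade gray
          Jade→Hilo: Hilo black — skip
        Jade black
      Galt black
      Mesa gray
        Mesa→Hilo: Hilo black — skip
        Mesa→Fargo: Fargo black — skip
        Mesa→Jade: Jade black — skip
      Mesa black
      Ione gray
        Ione→Fargo: Fargo black — skip
        Ione→Jade: Jade black — skip
        Ione→Lodi: Lodi black — skip
      Ione black
    Napa black
  Kent black
Brent black
Every edge goes to a white or black vertex — no back edge, so the graph is acyclic.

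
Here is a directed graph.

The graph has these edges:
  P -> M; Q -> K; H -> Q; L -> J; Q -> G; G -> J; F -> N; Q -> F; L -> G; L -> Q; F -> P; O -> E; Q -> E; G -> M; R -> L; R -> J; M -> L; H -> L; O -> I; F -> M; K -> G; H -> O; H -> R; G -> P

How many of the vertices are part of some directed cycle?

A vertex is on a directed cycle iff it belongs to a strongly connected component of size ≥ 2 (or has a self-loop).
The vertices on cycles are {F, G, K, L, M, P, Q} — 7 in total.

7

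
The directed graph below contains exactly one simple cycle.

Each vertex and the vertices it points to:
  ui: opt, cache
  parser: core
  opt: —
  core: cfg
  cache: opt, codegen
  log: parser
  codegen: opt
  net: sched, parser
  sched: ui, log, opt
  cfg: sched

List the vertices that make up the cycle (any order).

cfg, log, core, sched, parser

DFS with gray/black marking from sched:
sched gray
  ui gray
    opt gray
    opt black
    cache gray
      cache→opt: opt black — skip
      codegen gray
        codegen→opt: opt black — skip
      codegen black
    cache black
  ui black
  log gray
    parser gray
      core gray
        cfg gray
          cfg→sched: sched is gray → back edge
Back edge closes the cycle sched → log → parser → core → cfg → sched; its vertices are {cfg, log, core, sched, parser}.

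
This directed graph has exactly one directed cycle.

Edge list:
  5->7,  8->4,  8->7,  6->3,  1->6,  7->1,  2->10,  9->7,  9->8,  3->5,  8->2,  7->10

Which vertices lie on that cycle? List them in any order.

DFS with gray/black marking from 7:
7 gray
  10 gray
  10 black
  1 gray
    6 gray
      3 gray
        5 gray
          5→7: 7 is gray → back edge
Back edge closes the cycle 7 → 1 → 6 → 3 → 5 → 7; its vertices are {1, 3, 5, 6, 7}.

1, 3, 5, 6, 7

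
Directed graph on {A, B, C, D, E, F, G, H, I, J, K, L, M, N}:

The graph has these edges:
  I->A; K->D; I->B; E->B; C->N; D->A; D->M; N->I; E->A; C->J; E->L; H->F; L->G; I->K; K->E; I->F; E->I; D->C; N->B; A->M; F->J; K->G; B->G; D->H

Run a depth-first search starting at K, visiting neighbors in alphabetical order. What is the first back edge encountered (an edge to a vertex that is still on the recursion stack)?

I->K

DFS from K (visiting neighbors in alphabetical order); mark gray on enter, black on exit:
K gray
  D gray
    A gray
      M gray
      M black
    A black
    C gray
      J gray
      J black
      N gray
        B gray
          G gray
          G black
        B black
        I gray
          I→A: A black — skip
          I→B: B black — skip
          F gray
            F→J: J black — skip
          F black
          I→K: K is gray → back edge
First back edge: I → K.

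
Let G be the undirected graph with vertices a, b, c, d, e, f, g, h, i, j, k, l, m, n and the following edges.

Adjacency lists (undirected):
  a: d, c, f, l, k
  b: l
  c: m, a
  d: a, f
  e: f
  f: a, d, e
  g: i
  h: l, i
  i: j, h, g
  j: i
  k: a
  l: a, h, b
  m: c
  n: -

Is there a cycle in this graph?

DFS, tracking each vertex's parent; an edge to a visited non-parent vertex closes a cycle.
Start from c:
visit c (parent –)
  visit m (parent c)
    m–c: parent, skip
  visit a (parent c)
    visit d (parent a)
      d–a: parent, skip
      visit f (parent d)
        f–a: a visited and ≠ parent → cycle
Cycle: a – d – f – a.

Yes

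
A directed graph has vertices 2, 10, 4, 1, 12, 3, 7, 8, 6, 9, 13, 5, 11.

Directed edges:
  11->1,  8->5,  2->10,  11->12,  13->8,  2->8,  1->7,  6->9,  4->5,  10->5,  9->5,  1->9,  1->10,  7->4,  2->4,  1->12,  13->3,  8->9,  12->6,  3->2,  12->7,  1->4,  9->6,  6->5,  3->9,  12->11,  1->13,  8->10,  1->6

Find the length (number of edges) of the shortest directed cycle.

For each vertex v, BFS finds the shortest path from v back to v.
The shortest such closed walk is 11 → 12 → 11, length 2.

2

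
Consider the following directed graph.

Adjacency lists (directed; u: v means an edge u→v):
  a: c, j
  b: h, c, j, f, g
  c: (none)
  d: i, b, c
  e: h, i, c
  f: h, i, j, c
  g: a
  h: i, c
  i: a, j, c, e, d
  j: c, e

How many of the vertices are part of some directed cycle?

A vertex is on a directed cycle iff it belongs to a strongly connected component of size ≥ 2 (or has a self-loop).
The vertices on cycles are {a, b, d, e, f, g, h, i, j} — 9 in total.

9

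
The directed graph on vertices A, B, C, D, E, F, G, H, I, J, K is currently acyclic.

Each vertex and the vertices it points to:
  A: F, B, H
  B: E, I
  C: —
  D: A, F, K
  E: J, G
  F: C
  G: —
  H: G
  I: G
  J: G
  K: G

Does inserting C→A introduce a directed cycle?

Adding C→A creates a cycle iff A can already reach C.
Path from A: A → F → C.
So A → … → C → A is a cycle.

Yes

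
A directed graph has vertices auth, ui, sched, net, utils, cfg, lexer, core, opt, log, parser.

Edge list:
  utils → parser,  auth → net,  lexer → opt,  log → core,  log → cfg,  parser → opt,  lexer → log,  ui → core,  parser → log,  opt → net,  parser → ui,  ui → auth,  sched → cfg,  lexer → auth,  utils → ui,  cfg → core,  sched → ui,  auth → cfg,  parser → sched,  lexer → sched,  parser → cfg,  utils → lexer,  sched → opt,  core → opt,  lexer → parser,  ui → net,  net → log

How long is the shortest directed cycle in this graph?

For each vertex v, BFS finds the shortest path from v back to v.
The shortest such closed walk is log → core → opt → net → log, length 4.

4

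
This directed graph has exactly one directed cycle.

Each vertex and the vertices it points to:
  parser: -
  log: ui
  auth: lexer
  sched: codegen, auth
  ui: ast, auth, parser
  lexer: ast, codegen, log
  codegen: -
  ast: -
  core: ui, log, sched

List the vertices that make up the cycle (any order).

ui, log, auth, lexer

DFS with gray/black marking from log:
log gray
  ui gray
    ast gray
    ast black
    auth gray
      lexer gray
        lexer→ast: ast black — skip
        codegen gray
        codegen black
        lexer→log: log is gray → back edge
Back edge closes the cycle log → ui → auth → lexer → log; its vertices are {ui, log, auth, lexer}.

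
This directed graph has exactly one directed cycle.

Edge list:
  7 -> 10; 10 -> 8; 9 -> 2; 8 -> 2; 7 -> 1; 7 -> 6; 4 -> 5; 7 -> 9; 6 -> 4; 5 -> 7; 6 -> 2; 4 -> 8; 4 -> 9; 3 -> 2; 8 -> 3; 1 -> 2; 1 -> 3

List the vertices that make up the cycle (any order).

4, 5, 6, 7

DFS with gray/black marking from 6:
6 gray
  4 gray
    8 gray
      3 gray
        2 gray
        2 black
      3 black
      8→2: 2 black — skip
    8 black
    5 gray
      7 gray
        7→6: 6 is gray → back edge
Back edge closes the cycle 6 → 4 → 5 → 7 → 6; its vertices are {4, 5, 6, 7}.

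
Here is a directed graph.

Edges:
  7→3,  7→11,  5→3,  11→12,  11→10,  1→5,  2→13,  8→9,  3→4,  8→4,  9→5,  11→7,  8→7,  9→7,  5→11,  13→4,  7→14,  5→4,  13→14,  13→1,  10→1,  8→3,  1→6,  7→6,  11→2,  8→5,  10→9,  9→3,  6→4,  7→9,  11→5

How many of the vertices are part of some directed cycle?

8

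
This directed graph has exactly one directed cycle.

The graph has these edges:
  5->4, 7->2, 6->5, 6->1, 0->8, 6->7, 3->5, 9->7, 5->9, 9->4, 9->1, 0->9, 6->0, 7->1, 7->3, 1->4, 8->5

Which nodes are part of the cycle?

3, 5, 7, 9

DFS with gray/black marking from 7:
7 gray
  1 gray
    4 gray
    4 black
  1 black
  2 gray
  2 black
  3 gray
    5 gray
      9 gray
        9→4: 4 black — skip
        9→1: 1 black — skip
        9→7: 7 is gray → back edge
Back edge closes the cycle 7 → 3 → 5 → 9 → 7; its vertices are {3, 5, 7, 9}.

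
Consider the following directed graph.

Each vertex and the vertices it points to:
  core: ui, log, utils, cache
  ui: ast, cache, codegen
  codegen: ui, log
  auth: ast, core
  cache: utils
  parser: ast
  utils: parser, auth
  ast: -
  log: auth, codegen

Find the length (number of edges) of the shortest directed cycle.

For each vertex v, BFS finds the shortest path from v back to v.
The shortest such closed walk is log → codegen → log, length 2.

2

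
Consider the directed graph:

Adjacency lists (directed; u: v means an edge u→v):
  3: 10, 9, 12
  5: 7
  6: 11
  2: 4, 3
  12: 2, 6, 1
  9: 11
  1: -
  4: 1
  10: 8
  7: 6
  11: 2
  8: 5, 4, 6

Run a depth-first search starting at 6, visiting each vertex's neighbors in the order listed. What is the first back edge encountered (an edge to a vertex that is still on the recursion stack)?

7->6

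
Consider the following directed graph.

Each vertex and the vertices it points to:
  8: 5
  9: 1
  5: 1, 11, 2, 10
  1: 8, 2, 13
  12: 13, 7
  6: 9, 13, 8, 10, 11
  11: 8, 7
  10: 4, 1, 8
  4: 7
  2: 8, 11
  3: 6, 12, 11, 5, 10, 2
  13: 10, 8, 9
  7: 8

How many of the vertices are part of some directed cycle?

10

A vertex is on a directed cycle iff it belongs to a strongly connected component of size ≥ 2 (or has a self-loop).
The vertices on cycles are {1, 2, 4, 5, 7, 8, 9, 10, 11, 13} — 10 in total.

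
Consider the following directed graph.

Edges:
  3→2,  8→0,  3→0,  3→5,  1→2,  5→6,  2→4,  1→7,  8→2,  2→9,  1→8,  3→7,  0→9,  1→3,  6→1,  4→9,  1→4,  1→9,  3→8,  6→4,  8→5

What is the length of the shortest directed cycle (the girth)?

For each vertex v, BFS finds the shortest path from v back to v.
The shortest such closed walk is 1 → 8 → 5 → 6 → 1, length 4.

4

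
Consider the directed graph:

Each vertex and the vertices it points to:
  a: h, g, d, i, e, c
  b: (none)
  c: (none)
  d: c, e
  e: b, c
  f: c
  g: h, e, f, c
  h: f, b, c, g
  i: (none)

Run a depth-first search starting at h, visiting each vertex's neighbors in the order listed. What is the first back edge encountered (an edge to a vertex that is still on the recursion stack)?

DFS from h (visiting each vertex's neighbors in the order listed); mark gray on enter, black on exit:
h gray
  f gray
    c gray
    c black
  f black
  b gray
  b black
  h→c: c black — skip
  g gray
    g→h: h is gray → back edge
First back edge: g → h.

g->h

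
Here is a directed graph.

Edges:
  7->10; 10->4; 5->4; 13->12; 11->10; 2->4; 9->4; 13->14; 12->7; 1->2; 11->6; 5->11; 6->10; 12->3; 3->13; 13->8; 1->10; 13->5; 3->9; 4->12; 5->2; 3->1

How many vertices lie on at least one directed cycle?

12

A vertex is on a directed cycle iff it belongs to a strongly connected component of size ≥ 2 (or has a self-loop).
The vertices on cycles are {1, 2, 3, 4, 5, 6, 7, 9, 10, 11, 12, 13} — 12 in total.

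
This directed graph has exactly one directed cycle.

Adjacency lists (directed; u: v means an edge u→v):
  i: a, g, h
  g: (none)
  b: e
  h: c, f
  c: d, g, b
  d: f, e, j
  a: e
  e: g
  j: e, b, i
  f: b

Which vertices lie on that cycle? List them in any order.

DFS with gray/black marking from i:
i gray
  a gray
    e gray
      g gray
      g black
    e black
  a black
  i→g: g black — skip
  h gray
    c gray
      d gray
        f gray
          b gray
            b→e: e black — skip
          b black
        f black
        d→e: e black — skip
        j gray
          j→e: e black — skip
          j→b: b black — skip
          j→i: i is gray → back edge
Back edge closes the cycle i → h → c → d → j → i; its vertices are {c, d, h, i, j}.

c, d, h, i, j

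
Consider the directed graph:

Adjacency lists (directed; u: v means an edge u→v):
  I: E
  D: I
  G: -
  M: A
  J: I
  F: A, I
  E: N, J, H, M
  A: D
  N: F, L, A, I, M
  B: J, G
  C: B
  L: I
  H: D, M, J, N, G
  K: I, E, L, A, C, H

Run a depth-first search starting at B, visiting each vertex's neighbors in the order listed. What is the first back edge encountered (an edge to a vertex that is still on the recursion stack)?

DFS from B (visiting each vertex's neighbors in the order listed); mark gray on enter, black on exit:
B gray
  J gray
    I gray
      E gray
        N gray
          F gray
            A gray
              D gray
                D→I: I is gray → back edge
First back edge: D → I.

D→I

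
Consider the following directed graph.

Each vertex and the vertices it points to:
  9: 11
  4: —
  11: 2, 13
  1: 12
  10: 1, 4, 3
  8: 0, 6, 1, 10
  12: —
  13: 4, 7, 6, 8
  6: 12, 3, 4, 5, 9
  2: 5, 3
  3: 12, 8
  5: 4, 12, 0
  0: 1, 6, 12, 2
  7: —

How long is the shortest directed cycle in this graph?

For each vertex v, BFS finds the shortest path from v back to v.
The shortest such closed walk is 8 → 10 → 3 → 8, length 3.

3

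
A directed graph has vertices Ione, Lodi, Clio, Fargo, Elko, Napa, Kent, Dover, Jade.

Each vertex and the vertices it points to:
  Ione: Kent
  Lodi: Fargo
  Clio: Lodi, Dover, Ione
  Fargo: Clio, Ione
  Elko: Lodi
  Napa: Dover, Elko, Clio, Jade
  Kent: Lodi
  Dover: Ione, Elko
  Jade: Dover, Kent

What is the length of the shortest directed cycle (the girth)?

For each vertex v, BFS finds the shortest path from v back to v.
The shortest such closed walk is Lodi → Fargo → Clio → Lodi, length 3.

3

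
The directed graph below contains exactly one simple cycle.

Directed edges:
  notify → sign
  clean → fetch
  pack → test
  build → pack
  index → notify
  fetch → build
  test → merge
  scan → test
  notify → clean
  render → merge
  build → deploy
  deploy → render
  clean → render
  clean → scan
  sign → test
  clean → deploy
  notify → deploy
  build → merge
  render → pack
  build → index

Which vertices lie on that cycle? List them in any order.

build, clean, fetch, index, notify

DFS with gray/black marking from notify:
notify gray
  deploy gray
    render gray
      merge gray
      merge black
      pack gray
        test gray
          test→merge: merge black — skip
        test black
      pack black
    render black
  deploy black
  sign gray
    sign→test: test black — skip
  sign black
  clean gray
    fetch gray
      build gray
        build→merge: merge black — skip
        build→deploy: deploy black — skip
        build→pack: pack black — skip
        index gray
          index→notify: notify is gray → back edge
Back edge closes the cycle notify → clean → fetch → build → index → notify; its vertices are {build, clean, fetch, index, notify}.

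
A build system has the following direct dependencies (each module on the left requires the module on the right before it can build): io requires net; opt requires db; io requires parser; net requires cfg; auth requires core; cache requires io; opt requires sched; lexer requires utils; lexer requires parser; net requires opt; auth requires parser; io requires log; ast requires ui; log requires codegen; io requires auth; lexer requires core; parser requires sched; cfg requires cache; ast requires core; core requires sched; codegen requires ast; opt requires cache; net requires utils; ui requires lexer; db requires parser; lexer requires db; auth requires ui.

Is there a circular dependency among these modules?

DFS with white/gray/black marking, starting from ui:
ui gray
  lexer gray
    db gray
      parser gray
        sched gray
        sched black
      parser black
    db black
    lexer→parser: parser black — skip
    core gray
      core→sched: sched black — skip
    core black
    utils gray
    utils black
  lexer black
ui black
cache gray
  io gray
    auth gray
      auth→ui: ui black — skip
      auth→core: core black — skip
      auth→parser: parser black — skip
    auth black
    io→parser: parser black — skip
    log gray
      codegen gray
        ast gray
          ast→ui: ui black — skip
          ast→core: core black — skip
        ast black
      codegen black
    log black
    net gray
      cfg gray
        cfg→cache: cache is gray → back edge
Back edge found, so a cycle exists: cache → io → net → cfg → cache.

Yes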